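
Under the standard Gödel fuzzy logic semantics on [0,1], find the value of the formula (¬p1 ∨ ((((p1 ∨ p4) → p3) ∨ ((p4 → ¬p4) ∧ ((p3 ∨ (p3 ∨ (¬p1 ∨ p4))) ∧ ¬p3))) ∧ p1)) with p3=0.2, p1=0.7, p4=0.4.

¬p1: Gödel ¬ of 0.7 = 0 (operand ≠ 0)
(p1 ∨ p4) = max(0.7, 0.4) = 0.7
((p1 ∨ p4) → p3): 0.7 > 0.2, so result = 0.2
¬p4: Gödel ¬ of 0.4 = 0 (operand ≠ 0)
(p4 → ¬p4): 0.4 > 0, so result = 0
¬p1: Gödel ¬ of 0.7 = 0 (operand ≠ 0)
(¬p1 ∨ p4) = max(0, 0.4) = 0.4
(p3 ∨ (¬p1 ∨ p4)) = max(0.2, 0.4) = 0.4
(p3 ∨ (p3 ∨ (¬p1 ∨ p4))) = max(0.2, 0.4) = 0.4
¬p3: Gödel ¬ of 0.2 = 0 (operand ≠ 0)
((p3 ∨ (p3 ∨ (¬p1 ∨ p4))) ∧ ¬p3) = min(0.4, 0) = 0
((p4 → ¬p4) ∧ ((p3 ∨ (p3 ∨ (¬p1 ∨ p4))) ∧ ¬p3)) = min(0, 0) = 0
(((p1 ∨ p4) → p3) ∨ ((p4 → ¬p4) ∧ ((p3 ∨ (p3 ∨ (¬p1 ∨ p4))) ∧ ¬p3))) = max(0.2, 0) = 0.2
((((p1 ∨ p4) → p3) ∨ ((p4 → ¬p4) ∧ ((p3 ∨ (p3 ∨ (¬p1 ∨ p4))) ∧ ¬p3))) ∧ p1) = min(0.2, 0.7) = 0.2
(¬p1 ∨ ((((p1 ∨ p4) → p3) ∨ ((p4 → ¬p4) ∧ ((p3 ∨ (p3 ∨ (¬p1 ∨ p4))) ∧ ¬p3))) ∧ p1)) = max(0, 0.2) = 0.2

0.20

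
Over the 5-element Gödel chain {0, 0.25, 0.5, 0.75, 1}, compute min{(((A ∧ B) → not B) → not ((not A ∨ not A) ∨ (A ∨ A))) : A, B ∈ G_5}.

The minimum is attained at A = 0, B = 0:
  (A ∧ B) = min(0, 0) = 0
  not B: Gödel ¬ of 0 = 1 (operand is 0)
  ((A ∧ B) → not B): 0 ≤ 1, so result = 1
  not A: Gödel ¬ of 0 = 1 (operand is 0)
  not A: Gödel ¬ of 0 = 1 (operand is 0)
  (not A ∨ not A) = max(1, 1) = 1
  (A ∨ A) = max(0, 0) = 0
  ((not A ∨ not A) ∨ (A ∨ A)) = max(1, 0) = 1
  not ((not A ∨ not A) ∨ (A ∨ A)): Gödel ¬ of 1 = 0 (operand ≠ 0)
  (((A ∧ B) → not B) → not ((not A ∨ not A) ∨ (A ∨ A))): 1 > 0, so result = 0
Checking all 25 assignments confirms none give a value below 0.00.

0.00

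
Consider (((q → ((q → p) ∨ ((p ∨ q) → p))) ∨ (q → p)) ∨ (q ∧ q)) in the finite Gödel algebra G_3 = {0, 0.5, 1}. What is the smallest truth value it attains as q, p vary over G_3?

The minimum is attained at q = 0.5, p = 0:
  (q → p): 0.5 > 0, so result = 0
  (p ∨ q) = max(0, 0.5) = 0.5
  ((p ∨ q) → p): 0.5 > 0, so result = 0
  ((q → p) ∨ ((p ∨ q) → p)) = max(0, 0) = 0
  (q → ((q → p) ∨ ((p ∨ q) → p))): 0.5 > 0, so result = 0
  (q → p): 0.5 > 0, so result = 0
  ((q → ((q → p) ∨ ((p ∨ q) → p))) ∨ (q → p)) = max(0, 0) = 0
  (q ∧ q) = min(0.5, 0.5) = 0.5
  (((q → ((q → p) ∨ ((p ∨ q) → p))) ∨ (q → p)) ∨ (q ∧ q)) = max(0, 0.5) = 0.5
Checking all 9 assignments confirms none give a value below 0.50.

0.50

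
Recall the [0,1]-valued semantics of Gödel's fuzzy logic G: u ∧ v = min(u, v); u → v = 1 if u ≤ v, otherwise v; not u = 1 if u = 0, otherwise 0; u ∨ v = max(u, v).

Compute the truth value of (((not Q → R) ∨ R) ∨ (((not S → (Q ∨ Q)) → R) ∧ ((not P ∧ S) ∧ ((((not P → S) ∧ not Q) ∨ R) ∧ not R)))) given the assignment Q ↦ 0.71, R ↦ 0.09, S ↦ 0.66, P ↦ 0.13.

1.00

not Q: Gödel ¬ of 0.71 = 0 (operand ≠ 0)
(not Q → R): 0 ≤ 0.09, so result = 1
((not Q → R) ∨ R) = max(1, 0.09) = 1
not S: Gödel ¬ of 0.66 = 0 (operand ≠ 0)
(Q ∨ Q) = max(0.71, 0.71) = 0.71
(not S → (Q ∨ Q)): 0 ≤ 0.71, so result = 1
((not S → (Q ∨ Q)) → R): 1 > 0.09, so result = 0.09
not P: Gödel ¬ of 0.13 = 0 (operand ≠ 0)
(not P ∧ S) = min(0, 0.66) = 0
not P: Gödel ¬ of 0.13 = 0 (operand ≠ 0)
(not P → S): 0 ≤ 0.66, so result = 1
not Q: Gödel ¬ of 0.71 = 0 (operand ≠ 0)
((not P → S) ∧ not Q) = min(1, 0) = 0
(((not P → S) ∧ not Q) ∨ R) = max(0, 0.09) = 0.09
not R: Gödel ¬ of 0.09 = 0 (operand ≠ 0)
((((not P → S) ∧ not Q) ∨ R) ∧ not R) = min(0.09, 0) = 0
((not P ∧ S) ∧ ((((not P → S) ∧ not Q) ∨ R) ∧ not R)) = min(0, 0) = 0
(((not S → (Q ∨ Q)) → R) ∧ ((not P ∧ S) ∧ ((((not P → S) ∧ not Q) ∨ R) ∧ not R))) = min(0.09, 0) = 0
(((not Q → R) ∨ R) ∨ (((not S → (Q ∨ Q)) → R) ∧ ((not P ∧ S) ∧ ((((not P → S) ∧ not Q) ∨ R) ∧ not R)))) = max(1, 0) = 1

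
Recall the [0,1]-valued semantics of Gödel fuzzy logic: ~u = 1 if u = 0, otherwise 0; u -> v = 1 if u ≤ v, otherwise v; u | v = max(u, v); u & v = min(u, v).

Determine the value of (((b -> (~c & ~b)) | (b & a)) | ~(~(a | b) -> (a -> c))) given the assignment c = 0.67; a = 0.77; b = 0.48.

~c: Gödel ¬ of 0.67 = 0 (operand ≠ 0)
~b: Gödel ¬ of 0.48 = 0 (operand ≠ 0)
(~c & ~b) = min(0, 0) = 0
(b -> (~c & ~b)): 0.48 > 0, so result = 0
(b & a) = min(0.48, 0.77) = 0.48
((b -> (~c & ~b)) | (b & a)) = max(0, 0.48) = 0.48
(a | b) = max(0.77, 0.48) = 0.77
~(a | b): Gödel ¬ of 0.77 = 0 (operand ≠ 0)
(a -> c): 0.77 > 0.67, so result = 0.67
(~(a | b) -> (a -> c)): 0 ≤ 0.67, so result = 1
~(~(a | b) -> (a -> c)): Gödel ¬ of 1 = 0 (operand ≠ 0)
(((b -> (~c & ~b)) | (b & a)) | ~(~(a | b) -> (a -> c))) = max(0.48, 0) = 0.48

0.48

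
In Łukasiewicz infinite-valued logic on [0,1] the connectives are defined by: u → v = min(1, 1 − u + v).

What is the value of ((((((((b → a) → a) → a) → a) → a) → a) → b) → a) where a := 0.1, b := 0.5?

(b → a): min(1, 1 − 0.5 + 0.1) = 0.6
((b → a) → a): min(1, 1 − 0.6 + 0.1) = 0.5
(((b → a) → a) → a): min(1, 1 − 0.5 + 0.1) = 0.6
((((b → a) → a) → a) → a): min(1, 1 − 0.6 + 0.1) = 0.5
(((((b → a) → a) → a) → a) → a): min(1, 1 − 0.5 + 0.1) = 0.6
((((((b → a) → a) → a) → a) → a) → a): min(1, 1 − 0.6 + 0.1) = 0.5
(((((((b → a) → a) → a) → a) → a) → a) → b): min(1, 1 − 0.5 + 0.5) = 1
((((((((b → a) → a) → a) → a) → a) → a) → b) → a): min(1, 1 − 1 + 0.1) = 0.1

0.10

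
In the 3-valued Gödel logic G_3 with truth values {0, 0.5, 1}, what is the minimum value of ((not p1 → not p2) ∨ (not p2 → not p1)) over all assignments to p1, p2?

Every assignment gives 1. For instance at p1 = 0, p2 = 0:
  not p1: Gödel ¬ of 0 = 1 (operand is 0)
  not p2: Gödel ¬ of 0 = 1 (operand is 0)
  (not p1 → not p2): 1 ≤ 1, so result = 1
  not p2: Gödel ¬ of 0 = 1 (operand is 0)
  not p1: Gödel ¬ of 0 = 1 (operand is 0)
  (not p2 → not p1): 1 ≤ 1, so result = 1
  ((not p1 → not p2) ∨ (not p2 → not p1)) = max(1, 1) = 1
All 9 assignments give value 1 — the formula is a G_3-tautology.

1.00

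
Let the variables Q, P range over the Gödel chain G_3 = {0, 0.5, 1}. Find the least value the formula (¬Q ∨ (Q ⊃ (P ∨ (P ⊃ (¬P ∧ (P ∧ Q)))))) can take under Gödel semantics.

0.50

The minimum is attained at Q = 1, P = 0.5:
  ¬Q: Gödel ¬ of 1 = 0 (operand ≠ 0)
  ¬P: Gödel ¬ of 0.5 = 0 (operand ≠ 0)
  (P ∧ Q) = min(0.5, 1) = 0.5
  (¬P ∧ (P ∧ Q)) = min(0, 0.5) = 0
  (P ⊃ (¬P ∧ (P ∧ Q))): 0.5 > 0, so result = 0
  (P ∨ (P ⊃ (¬P ∧ (P ∧ Q)))) = max(0.5, 0) = 0.5
  (Q ⊃ (P ∨ (P ⊃ (¬P ∧ (P ∧ Q))))): 1 > 0.5, so result = 0.5
  (¬Q ∨ (Q ⊃ (P ∨ (P ⊃ (¬P ∧ (P ∧ Q)))))) = max(0, 0.5) = 0.5
Checking all 9 assignments confirms none give a value below 0.50.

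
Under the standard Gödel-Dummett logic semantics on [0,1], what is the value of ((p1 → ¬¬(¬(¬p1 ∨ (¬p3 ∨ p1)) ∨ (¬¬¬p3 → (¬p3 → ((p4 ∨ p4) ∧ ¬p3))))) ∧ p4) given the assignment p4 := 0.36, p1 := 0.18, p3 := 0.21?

0.36

¬p1: Gödel ¬ of 0.18 = 0 (operand ≠ 0)
¬p3: Gödel ¬ of 0.21 = 0 (operand ≠ 0)
(¬p3 ∨ p1) = max(0, 0.18) = 0.18
(¬p1 ∨ (¬p3 ∨ p1)) = max(0, 0.18) = 0.18
¬(¬p1 ∨ (¬p3 ∨ p1)): Gödel ¬ of 0.18 = 0 (operand ≠ 0)
¬p3: Gödel ¬ of 0.21 = 0 (operand ≠ 0)
¬¬p3: Gödel ¬ of 0 = 1 (operand is 0)
¬¬¬p3: Gödel ¬ of 1 = 0 (operand ≠ 0)
¬p3: Gödel ¬ of 0.21 = 0 (operand ≠ 0)
(p4 ∨ p4) = max(0.36, 0.36) = 0.36
¬p3: Gödel ¬ of 0.21 = 0 (operand ≠ 0)
((p4 ∨ p4) ∧ ¬p3) = min(0.36, 0) = 0
(¬p3 → ((p4 ∨ p4) ∧ ¬p3)): 0 ≤ 0, so result = 1
(¬¬¬p3 → (¬p3 → ((p4 ∨ p4) ∧ ¬p3))): 0 ≤ 1, so result = 1
(¬(¬p1 ∨ (¬p3 ∨ p1)) ∨ (¬¬¬p3 → (¬p3 → ((p4 ∨ p4) ∧ ¬p3)))) = max(0, 1) = 1
¬(¬(¬p1 ∨ (¬p3 ∨ p1)) ∨ (¬¬¬p3 → (¬p3 → ((p4 ∨ p4) ∧ ¬p3)))): Gödel ¬ of 1 = 0 (operand ≠ 0)
¬¬(¬(¬p1 ∨ (¬p3 ∨ p1)) ∨ (¬¬¬p3 → (¬p3 → ((p4 ∨ p4) ∧ ¬p3)))): Gödel ¬ of 0 = 1 (operand is 0)
(p1 → ¬¬(¬(¬p1 ∨ (¬p3 ∨ p1)) ∨ (¬¬¬p3 → (¬p3 → ((p4 ∨ p4) ∧ ¬p3))))): 0.18 ≤ 1, so result = 1
((p1 → ¬¬(¬(¬p1 ∨ (¬p3 ∨ p1)) ∨ (¬¬¬p3 → (¬p3 → ((p4 ∨ p4) ∧ ¬p3))))) ∧ p4) = min(1, 0.36) = 0.36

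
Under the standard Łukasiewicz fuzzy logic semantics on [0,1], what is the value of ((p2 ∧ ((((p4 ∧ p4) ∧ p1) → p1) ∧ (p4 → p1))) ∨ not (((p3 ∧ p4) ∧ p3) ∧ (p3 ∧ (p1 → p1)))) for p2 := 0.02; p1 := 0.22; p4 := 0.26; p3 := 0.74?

(p4 ∧ p4) = min(0.26, 0.26) = 0.26
((p4 ∧ p4) ∧ p1) = min(0.26, 0.22) = 0.22
(((p4 ∧ p4) ∧ p1) → p1): min(1, 1 − 0.22 + 0.22) = 1
(p4 → p1): min(1, 1 − 0.26 + 0.22) = 0.96
((((p4 ∧ p4) ∧ p1) → p1) ∧ (p4 → p1)) = min(1, 0.96) = 0.96
(p2 ∧ ((((p4 ∧ p4) ∧ p1) → p1) ∧ (p4 → p1))) = min(0.02, 0.96) = 0.02
(p3 ∧ p4) = min(0.74, 0.26) = 0.26
((p3 ∧ p4) ∧ p3) = min(0.26, 0.74) = 0.26
(p1 → p1): min(1, 1 − 0.22 + 0.22) = 1
(p3 ∧ (p1 → p1)) = min(0.74, 1) = 0.74
(((p3 ∧ p4) ∧ p3) ∧ (p3 ∧ (p1 → p1))) = min(0.26, 0.74) = 0.26
not (((p3 ∧ p4) ∧ p3) ∧ (p3 ∧ (p1 → p1))): Łukasiewicz ¬ gives 1 − 0.26 = 0.74
((p2 ∧ ((((p4 ∧ p4) ∧ p1) → p1) ∧ (p4 → p1))) ∨ not (((p3 ∧ p4) ∧ p3) ∧ (p3 ∧ (p1 → p1)))) = max(0.02, 0.74) = 0.74

0.74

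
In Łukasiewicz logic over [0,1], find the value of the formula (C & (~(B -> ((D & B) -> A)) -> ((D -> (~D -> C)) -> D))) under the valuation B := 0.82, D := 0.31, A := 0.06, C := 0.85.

(D & B) = min(0.31, 0.82) = 0.31
((D & B) -> A): min(1, 1 − 0.31 + 0.06) = 0.75
(B -> ((D & B) -> A)): min(1, 1 − 0.82 + 0.75) = 0.93
~(B -> ((D & B) -> A)): Łukasiewicz ¬ gives 1 − 0.93 = 0.07
~D: Łukasiewicz ¬ gives 1 − 0.31 = 0.69
(~D -> C): min(1, 1 − 0.69 + 0.85) = 1
(D -> (~D -> C)): min(1, 1 − 0.31 + 1) = 1
((D -> (~D -> C)) -> D): min(1, 1 − 1 + 0.31) = 0.31
(~(B -> ((D & B) -> A)) -> ((D -> (~D -> C)) -> D)): min(1, 1 − 0.07 + 0.31) = 1
(C & (~(B -> ((D & B) -> A)) -> ((D -> (~D -> C)) -> D))) = min(0.85, 1) = 0.85

0.85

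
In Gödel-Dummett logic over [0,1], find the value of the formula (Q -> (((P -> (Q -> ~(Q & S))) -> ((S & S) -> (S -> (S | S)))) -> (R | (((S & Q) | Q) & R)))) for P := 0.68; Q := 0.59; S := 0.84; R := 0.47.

0.47

(Q & S) = min(0.59, 0.84) = 0.59
~(Q & S): Gödel ¬ of 0.59 = 0 (operand ≠ 0)
(Q -> ~(Q & S)): 0.59 > 0, so result = 0
(P -> (Q -> ~(Q & S))): 0.68 > 0, so result = 0
(S & S) = min(0.84, 0.84) = 0.84
(S | S) = max(0.84, 0.84) = 0.84
(S -> (S | S)): 0.84 ≤ 0.84, so result = 1
((S & S) -> (S -> (S | S))): 0.84 ≤ 1, so result = 1
((P -> (Q -> ~(Q & S))) -> ((S & S) -> (S -> (S | S)))): 0 ≤ 1, so result = 1
(S & Q) = min(0.84, 0.59) = 0.59
((S & Q) | Q) = max(0.59, 0.59) = 0.59
(((S & Q) | Q) & R) = min(0.59, 0.47) = 0.47
(R | (((S & Q) | Q) & R)) = max(0.47, 0.47) = 0.47
(((P -> (Q -> ~(Q & S))) -> ((S & S) -> (S -> (S | S)))) -> (R | (((S & Q) | Q) & R))): 1 > 0.47, so result = 0.47
(Q -> (((P -> (Q -> ~(Q & S))) -> ((S & S) -> (S -> (S | S)))) -> (R | (((S & Q) | Q) & R)))): 0.59 > 0.47, so result = 0.47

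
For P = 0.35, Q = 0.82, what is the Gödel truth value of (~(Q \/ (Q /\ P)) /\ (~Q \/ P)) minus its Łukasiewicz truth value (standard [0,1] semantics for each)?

Gödel evaluation:
  (Q /\ P) = min(0.82, 0.35) = 0.35
  (Q \/ (Q /\ P)) = max(0.82, 0.35) = 0.82
  ~(Q \/ (Q /\ P)): Gödel ¬ of 0.82 = 0 (operand ≠ 0)
  ~Q: Gödel ¬ of 0.82 = 0 (operand ≠ 0)
  (~Q \/ P) = max(0, 0.35) = 0.35
  (~(Q \/ (Q /\ P)) /\ (~Q \/ P)) = min(0, 0.35) = 0
  Gödel value = 0
Łukasiewicz evaluation:
  (Q /\ P) = min(0.82, 0.35) = 0.35
  (Q \/ (Q /\ P)) = max(0.82, 0.35) = 0.82
  ~(Q \/ (Q /\ P)): Łukasiewicz ¬ gives 1 − 0.82 = 0.18
  ~Q: Łukasiewicz ¬ gives 1 − 0.82 = 0.18
  (~Q \/ P) = max(0.18, 0.35) = 0.35
  (~(Q \/ (Q /\ P)) /\ (~Q \/ P)) = min(0.18, 0.35) = 0.18
  Łukasiewicz value = 0.18
Difference: 0 − 0.18 = -0.18

-0.18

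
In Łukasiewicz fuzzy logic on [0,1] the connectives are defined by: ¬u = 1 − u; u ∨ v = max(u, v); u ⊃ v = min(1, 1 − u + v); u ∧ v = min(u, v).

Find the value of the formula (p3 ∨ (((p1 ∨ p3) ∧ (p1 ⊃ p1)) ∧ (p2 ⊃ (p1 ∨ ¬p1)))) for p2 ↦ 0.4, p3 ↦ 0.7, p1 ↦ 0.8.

(p1 ∨ p3) = max(0.8, 0.7) = 0.8
(p1 ⊃ p1): min(1, 1 − 0.8 + 0.8) = 1
((p1 ∨ p3) ∧ (p1 ⊃ p1)) = min(0.8, 1) = 0.8
¬p1: Łukasiewicz ¬ gives 1 − 0.8 = 0.2
(p1 ∨ ¬p1) = max(0.8, 0.2) = 0.8
(p2 ⊃ (p1 ∨ ¬p1)): min(1, 1 − 0.4 + 0.8) = 1
(((p1 ∨ p3) ∧ (p1 ⊃ p1)) ∧ (p2 ⊃ (p1 ∨ ¬p1))) = min(0.8, 1) = 0.8
(p3 ∨ (((p1 ∨ p3) ∧ (p1 ⊃ p1)) ∧ (p2 ⊃ (p1 ∨ ¬p1)))) = max(0.7, 0.8) = 0.8

0.80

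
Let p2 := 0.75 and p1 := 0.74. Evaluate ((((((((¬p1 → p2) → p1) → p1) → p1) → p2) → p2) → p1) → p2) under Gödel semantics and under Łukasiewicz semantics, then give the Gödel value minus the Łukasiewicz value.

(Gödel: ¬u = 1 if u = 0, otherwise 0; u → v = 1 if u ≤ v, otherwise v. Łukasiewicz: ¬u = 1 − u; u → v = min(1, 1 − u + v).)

Gödel evaluation:
  ¬p1: Gödel ¬ of 0.74 = 0 (operand ≠ 0)
  (¬p1 → p2): 0 ≤ 0.75, so result = 1
  ((¬p1 → p2) → p1): 1 > 0.74, so result = 0.74
  (((¬p1 → p2) → p1) → p1): 0.74 ≤ 0.74, so result = 1
  ((((¬p1 → p2) → p1) → p1) → p1): 1 > 0.74, so result = 0.74
  (((((¬p1 → p2) → p1) → p1) → p1) → p2): 0.74 ≤ 0.75, so result = 1
  ((((((¬p1 → p2) → p1) → p1) → p1) → p2) → p2): 1 > 0.75, so result = 0.75
  (((((((¬p1 → p2) → p1) → p1) → p1) → p2) → p2) → p1): 0.75 > 0.74, so result = 0.74
  ((((((((¬p1 → p2) → p1) → p1) → p1) → p2) → p2) → p1) → p2): 0.74 ≤ 0.75, so result = 1
  Gödel value = 1
Łukasiewicz evaluation:
  ¬p1: Łukasiewicz ¬ gives 1 − 0.74 = 0.26
  (¬p1 → p2): min(1, 1 − 0.26 + 0.75) = 1
  ((¬p1 → p2) → p1): min(1, 1 − 1 + 0.74) = 0.74
  (((¬p1 → p2) → p1) → p1): min(1, 1 − 0.74 + 0.74) = 1
  ((((¬p1 → p2) → p1) → p1) → p1): min(1, 1 − 1 + 0.74) = 0.74
  (((((¬p1 → p2) → p1) → p1) → p1) → p2): min(1, 1 − 0.74 + 0.75) = 1
  ((((((¬p1 → p2) → p1) → p1) → p1) → p2) → p2): min(1, 1 − 1 + 0.75) = 0.75
  (((((((¬p1 → p2) → p1) → p1) → p1) → p2) → p2) → p1): min(1, 1 − 0.75 + 0.74) = 0.99
  ((((((((¬p1 → p2) → p1) → p1) → p1) → p2) → p2) → p1) → p2): min(1, 1 − 0.99 + 0.75) = 0.76
  Łukasiewicz value = 0.76
Difference: 1 − 0.76 = 0.24

0.24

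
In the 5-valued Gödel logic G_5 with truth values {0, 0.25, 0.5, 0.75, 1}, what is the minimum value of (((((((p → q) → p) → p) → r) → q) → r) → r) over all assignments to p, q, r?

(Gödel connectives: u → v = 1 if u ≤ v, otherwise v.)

The minimum is attained at p = 0, q = 0, r = 0.25:
  (p → q): 0 ≤ 0, so result = 1
  ((p → q) → p): 1 > 0, so result = 0
  (((p → q) → p) → p): 0 ≤ 0, so result = 1
  ((((p → q) → p) → p) → r): 1 > 0.25, so result = 0.25
  (((((p → q) → p) → p) → r) → q): 0.25 > 0, so result = 0
  ((((((p → q) → p) → p) → r) → q) → r): 0 ≤ 0.25, so result = 1
  (((((((p → q) → p) → p) → r) → q) → r) → r): 1 > 0.25, so result = 0.25
Checking all 125 assignments confirms none give a value below 0.25.

0.25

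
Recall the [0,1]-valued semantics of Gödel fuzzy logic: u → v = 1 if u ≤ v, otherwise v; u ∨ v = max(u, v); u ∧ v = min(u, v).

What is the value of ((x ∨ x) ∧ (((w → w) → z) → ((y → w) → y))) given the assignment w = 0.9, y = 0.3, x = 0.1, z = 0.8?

0.10

(x ∨ x) = max(0.1, 0.1) = 0.1
(w → w): 0.9 ≤ 0.9, so result = 1
((w → w) → z): 1 > 0.8, so result = 0.8
(y → w): 0.3 ≤ 0.9, so result = 1
((y → w) → y): 1 > 0.3, so result = 0.3
(((w → w) → z) → ((y → w) → y)): 0.8 > 0.3, so result = 0.3
((x ∨ x) ∧ (((w → w) → z) → ((y → w) → y))) = min(0.1, 0.3) = 0.1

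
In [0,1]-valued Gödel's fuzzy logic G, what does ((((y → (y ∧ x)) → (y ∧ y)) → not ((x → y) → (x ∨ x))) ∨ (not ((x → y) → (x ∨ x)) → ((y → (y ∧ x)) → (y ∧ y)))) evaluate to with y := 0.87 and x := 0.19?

(y ∧ x) = min(0.87, 0.19) = 0.19
(y → (y ∧ x)): 0.87 > 0.19, so result = 0.19
(y ∧ y) = min(0.87, 0.87) = 0.87
((y → (y ∧ x)) → (y ∧ y)): 0.19 ≤ 0.87, so result = 1
(x → y): 0.19 ≤ 0.87, so result = 1
(x ∨ x) = max(0.19, 0.19) = 0.19
((x → y) → (x ∨ x)): 1 > 0.19, so result = 0.19
not ((x → y) → (x ∨ x)): Gödel ¬ of 0.19 = 0 (operand ≠ 0)
(((y → (y ∧ x)) → (y ∧ y)) → not ((x → y) → (x ∨ x))): 1 > 0, so result = 0
(x → y): 0.19 ≤ 0.87, so result = 1
(x ∨ x) = max(0.19, 0.19) = 0.19
((x → y) → (x ∨ x)): 1 > 0.19, so result = 0.19
not ((x → y) → (x ∨ x)): Gödel ¬ of 0.19 = 0 (operand ≠ 0)
(y ∧ x) = min(0.87, 0.19) = 0.19
(y → (y ∧ x)): 0.87 > 0.19, so result = 0.19
(y ∧ y) = min(0.87, 0.87) = 0.87
((y → (y ∧ x)) → (y ∧ y)): 0.19 ≤ 0.87, so result = 1
(not ((x → y) → (x ∨ x)) → ((y → (y ∧ x)) → (y ∧ y))): 0 ≤ 1, so result = 1
((((y → (y ∧ x)) → (y ∧ y)) → not ((x → y) → (x ∨ x))) ∨ (not ((x → y) → (x ∨ x)) → ((y → (y ∧ x)) → (y ∧ y)))) = max(0, 1) = 1

1.00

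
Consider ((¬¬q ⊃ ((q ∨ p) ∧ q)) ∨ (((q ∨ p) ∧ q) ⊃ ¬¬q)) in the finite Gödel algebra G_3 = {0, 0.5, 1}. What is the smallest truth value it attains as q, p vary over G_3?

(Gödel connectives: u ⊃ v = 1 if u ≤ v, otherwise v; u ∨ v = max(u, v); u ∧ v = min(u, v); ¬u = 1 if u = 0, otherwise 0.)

1.00

Every assignment gives 1. For instance at q = 0, p = 0:
  ¬q: Gödel ¬ of 0 = 1 (operand is 0)
  ¬¬q: Gödel ¬ of 1 = 0 (operand ≠ 0)
  (q ∨ p) = max(0, 0) = 0
  ((q ∨ p) ∧ q) = min(0, 0) = 0
  (¬¬q ⊃ ((q ∨ p) ∧ q)): 0 ≤ 0, so result = 1
  (q ∨ p) = max(0, 0) = 0
  ((q ∨ p) ∧ q) = min(0, 0) = 0
  ¬q: Gödel ¬ of 0 = 1 (operand is 0)
  ¬¬q: Gödel ¬ of 1 = 0 (operand ≠ 0)
  (((q ∨ p) ∧ q) ⊃ ¬¬q): 0 ≤ 0, so result = 1
  ((¬¬q ⊃ ((q ∨ p) ∧ q)) ∨ (((q ∨ p) ∧ q) ⊃ ¬¬q)) = max(1, 1) = 1
All 9 assignments give value 1 — the formula is a G_3-tautology.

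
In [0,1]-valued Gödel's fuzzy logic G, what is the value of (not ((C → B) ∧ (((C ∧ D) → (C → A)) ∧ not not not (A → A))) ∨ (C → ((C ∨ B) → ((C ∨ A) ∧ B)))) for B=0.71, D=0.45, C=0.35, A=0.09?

1.00

(C → B): 0.35 ≤ 0.71, so result = 1
(C ∧ D) = min(0.35, 0.45) = 0.35
(C → A): 0.35 > 0.09, so result = 0.09
((C ∧ D) → (C → A)): 0.35 > 0.09, so result = 0.09
(A → A): 0.09 ≤ 0.09, so result = 1
not (A → A): Gödel ¬ of 1 = 0 (operand ≠ 0)
not not (A → A): Gödel ¬ of 0 = 1 (operand is 0)
not not not (A → A): Gödel ¬ of 1 = 0 (operand ≠ 0)
(((C ∧ D) → (C → A)) ∧ not not not (A → A)) = min(0.09, 0) = 0
((C → B) ∧ (((C ∧ D) → (C → A)) ∧ not not not (A → A))) = min(1, 0) = 0
not ((C → B) ∧ (((C ∧ D) → (C → A)) ∧ not not not (A → A))): Gödel ¬ of 0 = 1 (operand is 0)
(C ∨ B) = max(0.35, 0.71) = 0.71
(C ∨ A) = max(0.35, 0.09) = 0.35
((C ∨ A) ∧ B) = min(0.35, 0.71) = 0.35
((C ∨ B) → ((C ∨ A) ∧ B)): 0.71 > 0.35, so result = 0.35
(C → ((C ∨ B) → ((C ∨ A) ∧ B))): 0.35 ≤ 0.35, so result = 1
(not ((C → B) ∧ (((C ∧ D) → (C → A)) ∧ not not not (A → A))) ∨ (C → ((C ∨ B) → ((C ∨ A) ∧ B)))) = max(1, 1) = 1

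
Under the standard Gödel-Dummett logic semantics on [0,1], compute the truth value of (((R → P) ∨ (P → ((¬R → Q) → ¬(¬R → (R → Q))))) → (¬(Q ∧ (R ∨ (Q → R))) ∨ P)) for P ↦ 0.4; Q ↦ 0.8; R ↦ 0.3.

(R → P): 0.3 ≤ 0.4, so result = 1
¬R: Gödel ¬ of 0.3 = 0 (operand ≠ 0)
(¬R → Q): 0 ≤ 0.8, so result = 1
¬R: Gödel ¬ of 0.3 = 0 (operand ≠ 0)
(R → Q): 0.3 ≤ 0.8, so result = 1
(¬R → (R → Q)): 0 ≤ 1, so result = 1
¬(¬R → (R → Q)): Gödel ¬ of 1 = 0 (operand ≠ 0)
((¬R → Q) → ¬(¬R → (R → Q))): 1 > 0, so result = 0
(P → ((¬R → Q) → ¬(¬R → (R → Q)))): 0.4 > 0, so result = 0
((R → P) ∨ (P → ((¬R → Q) → ¬(¬R → (R → Q))))) = max(1, 0) = 1
(Q → R): 0.8 > 0.3, so result = 0.3
(R ∨ (Q → R)) = max(0.3, 0.3) = 0.3
(Q ∧ (R ∨ (Q → R))) = min(0.8, 0.3) = 0.3
¬(Q ∧ (R ∨ (Q → R))): Gödel ¬ of 0.3 = 0 (operand ≠ 0)
(¬(Q ∧ (R ∨ (Q → R))) ∨ P) = max(0, 0.4) = 0.4
(((R → P) ∨ (P → ((¬R → Q) → ¬(¬R → (R → Q))))) → (¬(Q ∧ (R ∨ (Q → R))) ∨ P)): 1 > 0.4, so result = 0.4

0.40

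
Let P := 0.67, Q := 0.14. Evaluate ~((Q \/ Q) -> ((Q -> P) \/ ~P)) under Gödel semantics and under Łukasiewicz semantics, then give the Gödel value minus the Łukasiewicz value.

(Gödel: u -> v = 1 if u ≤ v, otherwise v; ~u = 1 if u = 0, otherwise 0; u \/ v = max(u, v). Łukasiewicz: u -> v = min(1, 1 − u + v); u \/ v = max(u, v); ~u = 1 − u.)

0.00

Gödel evaluation:
  (Q \/ Q) = max(0.14, 0.14) = 0.14
  (Q -> P): 0.14 ≤ 0.67, so result = 1
  ~P: Gödel ¬ of 0.67 = 0 (operand ≠ 0)
  ((Q -> P) \/ ~P) = max(1, 0) = 1
  ((Q \/ Q) -> ((Q -> P) \/ ~P)): 0.14 ≤ 1, so result = 1
  ~((Q \/ Q) -> ((Q -> P) \/ ~P)): Gödel ¬ of 1 = 0 (operand ≠ 0)
  Gödel value = 0
Łukasiewicz evaluation:
  (Q \/ Q) = max(0.14, 0.14) = 0.14
  (Q -> P): min(1, 1 − 0.14 + 0.67) = 1
  ~P: Łukasiewicz ¬ gives 1 − 0.67 = 0.33
  ((Q -> P) \/ ~P) = max(1, 0.33) = 1
  ((Q \/ Q) -> ((Q -> P) \/ ~P)): min(1, 1 − 0.14 + 1) = 1
  ~((Q \/ Q) -> ((Q -> P) \/ ~P)): Łukasiewicz ¬ gives 1 − 1 = 0
  Łukasiewicz value = 0
Difference: 0 − 0 = 0.00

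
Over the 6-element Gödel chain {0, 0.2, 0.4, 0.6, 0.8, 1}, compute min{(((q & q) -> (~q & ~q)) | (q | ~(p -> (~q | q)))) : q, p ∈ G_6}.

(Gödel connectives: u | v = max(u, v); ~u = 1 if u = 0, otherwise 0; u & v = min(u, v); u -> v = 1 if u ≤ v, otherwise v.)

0.20

The minimum is attained at q = 0.2, p = 0:
  (q & q) = min(0.2, 0.2) = 0.2
  ~q: Gödel ¬ of 0.2 = 0 (operand ≠ 0)
  ~q: Gödel ¬ of 0.2 = 0 (operand ≠ 0)
  (~q & ~q) = min(0, 0) = 0
  ((q & q) -> (~q & ~q)): 0.2 > 0, so result = 0
  ~q: Gödel ¬ of 0.2 = 0 (operand ≠ 0)
  (~q | q) = max(0, 0.2) = 0.2
  (p -> (~q | q)): 0 ≤ 0.2, so result = 1
  ~(p -> (~q | q)): Gödel ¬ of 1 = 0 (operand ≠ 0)
  (q | ~(p -> (~q | q))) = max(0.2, 0) = 0.2
  (((q & q) -> (~q & ~q)) | (q | ~(p -> (~q | q)))) = max(0, 0.2) = 0.2
Checking all 36 assignments confirms none give a value below 0.20.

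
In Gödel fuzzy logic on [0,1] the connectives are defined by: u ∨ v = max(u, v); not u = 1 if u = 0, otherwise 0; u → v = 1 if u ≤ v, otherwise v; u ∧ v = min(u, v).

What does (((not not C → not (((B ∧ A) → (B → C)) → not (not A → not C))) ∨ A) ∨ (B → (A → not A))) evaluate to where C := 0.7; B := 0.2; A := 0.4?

1.00

not C: Gödel ¬ of 0.7 = 0 (operand ≠ 0)
not not C: Gödel ¬ of 0 = 1 (operand is 0)
(B ∧ A) = min(0.2, 0.4) = 0.2
(B → C): 0.2 ≤ 0.7, so result = 1
((B ∧ A) → (B → C)): 0.2 ≤ 1, so result = 1
not A: Gödel ¬ of 0.4 = 0 (operand ≠ 0)
not C: Gödel ¬ of 0.7 = 0 (operand ≠ 0)
(not A → not C): 0 ≤ 0, so result = 1
not (not A → not C): Gödel ¬ of 1 = 0 (operand ≠ 0)
(((B ∧ A) → (B → C)) → not (not A → not C)): 1 > 0, so result = 0
not (((B ∧ A) → (B → C)) → not (not A → not C)): Gödel ¬ of 0 = 1 (operand is 0)
(not not C → not (((B ∧ A) → (B → C)) → not (not A → not C))): 1 ≤ 1, so result = 1
((not not C → not (((B ∧ A) → (B → C)) → not (not A → not C))) ∨ A) = max(1, 0.4) = 1
not A: Gödel ¬ of 0.4 = 0 (operand ≠ 0)
(A → not A): 0.4 > 0, so result = 0
(B → (A → not A)): 0.2 > 0, so result = 0
(((not not C → not (((B ∧ A) → (B → C)) → not (not A → not C))) ∨ A) ∨ (B → (A → not A))) = max(1, 0) = 1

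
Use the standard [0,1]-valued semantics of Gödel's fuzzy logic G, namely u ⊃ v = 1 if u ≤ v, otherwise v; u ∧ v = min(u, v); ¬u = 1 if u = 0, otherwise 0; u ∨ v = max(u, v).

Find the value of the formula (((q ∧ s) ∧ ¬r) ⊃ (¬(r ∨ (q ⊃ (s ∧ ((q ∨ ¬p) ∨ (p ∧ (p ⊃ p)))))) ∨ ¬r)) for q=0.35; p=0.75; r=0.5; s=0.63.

(q ∧ s) = min(0.35, 0.63) = 0.35
¬r: Gödel ¬ of 0.5 = 0 (operand ≠ 0)
((q ∧ s) ∧ ¬r) = min(0.35, 0) = 0
¬p: Gödel ¬ of 0.75 = 0 (operand ≠ 0)
(q ∨ ¬p) = max(0.35, 0) = 0.35
(p ⊃ p): 0.75 ≤ 0.75, so result = 1
(p ∧ (p ⊃ p)) = min(0.75, 1) = 0.75
((q ∨ ¬p) ∨ (p ∧ (p ⊃ p))) = max(0.35, 0.75) = 0.75
(s ∧ ((q ∨ ¬p) ∨ (p ∧ (p ⊃ p)))) = min(0.63, 0.75) = 0.63
(q ⊃ (s ∧ ((q ∨ ¬p) ∨ (p ∧ (p ⊃ p))))): 0.35 ≤ 0.63, so result = 1
(r ∨ (q ⊃ (s ∧ ((q ∨ ¬p) ∨ (p ∧ (p ⊃ p)))))) = max(0.5, 1) = 1
¬(r ∨ (q ⊃ (s ∧ ((q ∨ ¬p) ∨ (p ∧ (p ⊃ p)))))): Gödel ¬ of 1 = 0 (operand ≠ 0)
¬r: Gödel ¬ of 0.5 = 0 (operand ≠ 0)
(¬(r ∨ (q ⊃ (s ∧ ((q ∨ ¬p) ∨ (p ∧ (p ⊃ p)))))) ∨ ¬r) = max(0, 0) = 0
(((q ∧ s) ∧ ¬r) ⊃ (¬(r ∨ (q ⊃ (s ∧ ((q ∨ ¬p) ∨ (p ∧ (p ⊃ p)))))) ∨ ¬r)): 0 ≤ 0, so result = 1

1.00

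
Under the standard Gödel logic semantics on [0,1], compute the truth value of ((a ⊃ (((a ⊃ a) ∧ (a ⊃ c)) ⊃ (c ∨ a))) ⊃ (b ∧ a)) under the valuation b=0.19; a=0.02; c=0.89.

0.02

(a ⊃ a): 0.02 ≤ 0.02, so result = 1
(a ⊃ c): 0.02 ≤ 0.89, so result = 1
((a ⊃ a) ∧ (a ⊃ c)) = min(1, 1) = 1
(c ∨ a) = max(0.89, 0.02) = 0.89
(((a ⊃ a) ∧ (a ⊃ c)) ⊃ (c ∨ a)): 1 > 0.89, so result = 0.89
(a ⊃ (((a ⊃ a) ∧ (a ⊃ c)) ⊃ (c ∨ a))): 0.02 ≤ 0.89, so result = 1
(b ∧ a) = min(0.19, 0.02) = 0.02
((a ⊃ (((a ⊃ a) ∧ (a ⊃ c)) ⊃ (c ∨ a))) ⊃ (b ∧ a)): 1 > 0.02, so result = 0.02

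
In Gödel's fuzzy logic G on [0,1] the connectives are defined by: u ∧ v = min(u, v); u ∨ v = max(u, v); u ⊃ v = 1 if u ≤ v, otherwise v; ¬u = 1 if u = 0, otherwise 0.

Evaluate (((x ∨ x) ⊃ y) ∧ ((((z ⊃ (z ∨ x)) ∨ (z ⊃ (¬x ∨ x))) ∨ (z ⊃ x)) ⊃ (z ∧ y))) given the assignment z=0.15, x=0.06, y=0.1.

0.10

(x ∨ x) = max(0.06, 0.06) = 0.06
((x ∨ x) ⊃ y): 0.06 ≤ 0.1, so result = 1
(z ∨ x) = max(0.15, 0.06) = 0.15
(z ⊃ (z ∨ x)): 0.15 ≤ 0.15, so result = 1
¬x: Gödel ¬ of 0.06 = 0 (operand ≠ 0)
(¬x ∨ x) = max(0, 0.06) = 0.06
(z ⊃ (¬x ∨ x)): 0.15 > 0.06, so result = 0.06
((z ⊃ (z ∨ x)) ∨ (z ⊃ (¬x ∨ x))) = max(1, 0.06) = 1
(z ⊃ x): 0.15 > 0.06, so result = 0.06
(((z ⊃ (z ∨ x)) ∨ (z ⊃ (¬x ∨ x))) ∨ (z ⊃ x)) = max(1, 0.06) = 1
(z ∧ y) = min(0.15, 0.1) = 0.1
((((z ⊃ (z ∨ x)) ∨ (z ⊃ (¬x ∨ x))) ∨ (z ⊃ x)) ⊃ (z ∧ y)): 1 > 0.1, so result = 0.1
(((x ∨ x) ⊃ y) ∧ ((((z ⊃ (z ∨ x)) ∨ (z ⊃ (¬x ∨ x))) ∨ (z ⊃ x)) ⊃ (z ∧ y))) = min(1, 0.1) = 0.1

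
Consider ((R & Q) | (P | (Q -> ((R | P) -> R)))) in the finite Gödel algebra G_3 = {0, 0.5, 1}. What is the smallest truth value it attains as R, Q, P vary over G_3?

0.50

The minimum is attained at R = 0, Q = 0.5, P = 0.5:
  (R & Q) = min(0, 0.5) = 0
  (R | P) = max(0, 0.5) = 0.5
  ((R | P) -> R): 0.5 > 0, so result = 0
  (Q -> ((R | P) -> R)): 0.5 > 0, so result = 0
  (P | (Q -> ((R | P) -> R))) = max(0.5, 0) = 0.5
  ((R & Q) | (P | (Q -> ((R | P) -> R)))) = max(0, 0.5) = 0.5
Checking all 27 assignments confirms none give a value below 0.50.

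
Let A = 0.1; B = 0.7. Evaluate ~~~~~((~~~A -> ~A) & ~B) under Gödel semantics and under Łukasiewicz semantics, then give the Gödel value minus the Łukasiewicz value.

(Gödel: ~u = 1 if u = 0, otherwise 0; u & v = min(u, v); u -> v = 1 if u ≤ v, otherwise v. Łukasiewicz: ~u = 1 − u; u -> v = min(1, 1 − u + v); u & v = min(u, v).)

Gödel evaluation:
  ~A: Gödel ¬ of 0.1 = 0 (operand ≠ 0)
  ~~A: Gödel ¬ of 0 = 1 (operand is 0)
  ~~~A: Gödel ¬ of 1 = 0 (operand ≠ 0)
  ~A: Gödel ¬ of 0.1 = 0 (operand ≠ 0)
  (~~~A -> ~A): 0 ≤ 0, so result = 1
  ~B: Gödel ¬ of 0.7 = 0 (operand ≠ 0)
  ((~~~A -> ~A) & ~B) = min(1, 0) = 0
  ~((~~~A -> ~A) & ~B): Gödel ¬ of 0 = 1 (operand is 0)
  ~~((~~~A -> ~A) & ~B): Gödel ¬ of 1 = 0 (operand ≠ 0)
  ~~~((~~~A -> ~A) & ~B): Gödel ¬ of 0 = 1 (operand is 0)
  ~~~~((~~~A -> ~A) & ~B): Gödel ¬ of 1 = 0 (operand ≠ 0)
  ~~~~~((~~~A -> ~A) & ~B): Gödel ¬ of 0 = 1 (operand is 0)
  Gödel value = 1
Łukasiewicz evaluation:
  ~A: Łukasiewicz ¬ gives 1 − 0.1 = 0.9
  ~~A: Łukasiewicz ¬ gives 1 − 0.9 = 0.1
  ~~~A: Łukasiewicz ¬ gives 1 − 0.1 = 0.9
  ~A: Łukasiewicz ¬ gives 1 − 0.1 = 0.9
  (~~~A -> ~A): min(1, 1 − 0.9 + 0.9) = 1
  ~B: Łukasiewicz ¬ gives 1 − 0.7 = 0.3
  ((~~~A -> ~A) & ~B) = min(1, 0.3) = 0.3
  ~((~~~A -> ~A) & ~B): Łukasiewicz ¬ gives 1 − 0.3 = 0.7
  ~~((~~~A -> ~A) & ~B): Łukasiewicz ¬ gives 1 − 0.7 = 0.3
  ~~~((~~~A -> ~A) & ~B): Łukasiewicz ¬ gives 1 − 0.3 = 0.7
  ~~~~((~~~A -> ~A) & ~B): Łukasiewicz ¬ gives 1 − 0.7 = 0.3
  ~~~~~((~~~A -> ~A) & ~B): Łukasiewicz ¬ gives 1 − 0.3 = 0.7
  Łukasiewicz value = 0.7
Difference: 1 − 0.7 = 0.30

0.30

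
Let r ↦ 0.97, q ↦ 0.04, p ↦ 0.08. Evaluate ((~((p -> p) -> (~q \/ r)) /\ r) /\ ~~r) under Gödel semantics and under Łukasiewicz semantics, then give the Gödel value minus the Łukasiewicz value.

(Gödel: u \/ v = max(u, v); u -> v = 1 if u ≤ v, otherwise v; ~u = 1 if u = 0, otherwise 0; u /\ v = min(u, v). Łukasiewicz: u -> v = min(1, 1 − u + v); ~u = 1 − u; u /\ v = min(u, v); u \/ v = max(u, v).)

Gödel evaluation:
  (p -> p): 0.08 ≤ 0.08, so result = 1
  ~q: Gödel ¬ of 0.04 = 0 (operand ≠ 0)
  (~q \/ r) = max(0, 0.97) = 0.97
  ((p -> p) -> (~q \/ r)): 1 > 0.97, so result = 0.97
  ~((p -> p) -> (~q \/ r)): Gödel ¬ of 0.97 = 0 (operand ≠ 0)
  (~((p -> p) -> (~q \/ r)) /\ r) = min(0, 0.97) = 0
  ~r: Gödel ¬ of 0.97 = 0 (operand ≠ 0)
  ~~r: Gödel ¬ of 0 = 1 (operand is 0)
  ((~((p -> p) -> (~q \/ r)) /\ r) /\ ~~r) = min(0, 1) = 0
  Gödel value = 0
Łukasiewicz evaluation:
  (p -> p): min(1, 1 − 0.08 + 0.08) = 1
  ~q: Łukasiewicz ¬ gives 1 − 0.04 = 0.96
  (~q \/ r) = max(0.96, 0.97) = 0.97
  ((p -> p) -> (~q \/ r)): min(1, 1 − 1 + 0.97) = 0.97
  ~((p -> p) -> (~q \/ r)): Łukasiewicz ¬ gives 1 − 0.97 = 0.03
  (~((p -> p) -> (~q \/ r)) /\ r) = min(0.03, 0.97) = 0.03
  ~r: Łukasiewicz ¬ gives 1 − 0.97 = 0.03
  ~~r: Łukasiewicz ¬ gives 1 − 0.03 = 0.97
  ((~((p -> p) -> (~q \/ r)) /\ r) /\ ~~r) = min(0.03, 0.97) = 0.03
  Łukasiewicz value = 0.03
Difference: 0 − 0.03 = -0.03

-0.03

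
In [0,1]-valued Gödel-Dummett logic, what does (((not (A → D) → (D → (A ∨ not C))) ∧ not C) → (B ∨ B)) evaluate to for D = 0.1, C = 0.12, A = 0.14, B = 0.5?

1.00

(A → D): 0.14 > 0.1, so result = 0.1
not (A → D): Gödel ¬ of 0.1 = 0 (operand ≠ 0)
not C: Gödel ¬ of 0.12 = 0 (operand ≠ 0)
(A ∨ not C) = max(0.14, 0) = 0.14
(D → (A ∨ not C)): 0.1 ≤ 0.14, so result = 1
(not (A → D) → (D → (A ∨ not C))): 0 ≤ 1, so result = 1
not C: Gödel ¬ of 0.12 = 0 (operand ≠ 0)
((not (A → D) → (D → (A ∨ not C))) ∧ not C) = min(1, 0) = 0
(B ∨ B) = max(0.5, 0.5) = 0.5
(((not (A → D) → (D → (A ∨ not C))) ∧ not C) → (B ∨ B)): 0 ≤ 0.5, so result = 1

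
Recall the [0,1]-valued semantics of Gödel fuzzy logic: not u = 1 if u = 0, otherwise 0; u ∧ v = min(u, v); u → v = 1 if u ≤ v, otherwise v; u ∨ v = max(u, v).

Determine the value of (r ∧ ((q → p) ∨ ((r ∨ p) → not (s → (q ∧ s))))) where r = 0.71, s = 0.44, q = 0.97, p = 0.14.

(q → p): 0.97 > 0.14, so result = 0.14
(r ∨ p) = max(0.71, 0.14) = 0.71
(q ∧ s) = min(0.97, 0.44) = 0.44
(s → (q ∧ s)): 0.44 ≤ 0.44, so result = 1
not (s → (q ∧ s)): Gödel ¬ of 1 = 0 (operand ≠ 0)
((r ∨ p) → not (s → (q ∧ s))): 0.71 > 0, so result = 0
((q → p) ∨ ((r ∨ p) → not (s → (q ∧ s)))) = max(0.14, 0) = 0.14
(r ∧ ((q → p) ∨ ((r ∨ p) → not (s → (q ∧ s))))) = min(0.71, 0.14) = 0.14

0.14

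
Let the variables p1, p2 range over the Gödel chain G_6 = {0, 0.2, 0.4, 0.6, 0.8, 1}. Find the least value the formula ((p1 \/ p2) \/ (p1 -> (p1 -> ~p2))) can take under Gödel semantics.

0.20

The minimum is attained at p1 = 0.2, p2 = 0.2:
  (p1 \/ p2) = max(0.2, 0.2) = 0.2
  ~p2: Gödel ¬ of 0.2 = 0 (operand ≠ 0)
  (p1 -> ~p2): 0.2 > 0, so result = 0
  (p1 -> (p1 -> ~p2)): 0.2 > 0, so result = 0
  ((p1 \/ p2) \/ (p1 -> (p1 -> ~p2))) = max(0.2, 0) = 0.2
Checking all 36 assignments confirms none give a value below 0.20.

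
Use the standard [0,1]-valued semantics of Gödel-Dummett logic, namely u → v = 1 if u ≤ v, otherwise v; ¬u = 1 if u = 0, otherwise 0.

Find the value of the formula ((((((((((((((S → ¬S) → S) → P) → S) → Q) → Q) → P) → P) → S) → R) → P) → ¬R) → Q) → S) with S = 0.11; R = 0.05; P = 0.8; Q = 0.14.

0.11

¬S: Gödel ¬ of 0.11 = 0 (operand ≠ 0)
(S → ¬S): 0.11 > 0, so result = 0
((S → ¬S) → S): 0 ≤ 0.11, so result = 1
(((S → ¬S) → S) → P): 1 > 0.8, so result = 0.8
((((S → ¬S) → S) → P) → S): 0.8 > 0.11, so result = 0.11
(((((S → ¬S) → S) → P) → S) → Q): 0.11 ≤ 0.14, so result = 1
((((((S → ¬S) → S) → P) → S) → Q) → Q): 1 > 0.14, so result = 0.14
(((((((S → ¬S) → S) → P) → S) → Q) → Q) → P): 0.14 ≤ 0.8, so result = 1
((((((((S → ¬S) → S) → P) → S) → Q) → Q) → P) → P): 1 > 0.8, so result = 0.8
(((((((((S → ¬S) → S) → P) → S) → Q) → Q) → P) → P) → S): 0.8 > 0.11, so result = 0.11
((((((((((S → ¬S) → S) → P) → S) → Q) → Q) → P) → P) → S) → R): 0.11 > 0.05, so result = 0.05
(((((((((((S → ¬S) → S) → P) → S) → Q) → Q) → P) → P) → S) → R) → P): 0.05 ≤ 0.8, so result = 1
¬R: Gödel ¬ of 0.05 = 0 (operand ≠ 0)
((((((((((((S → ¬S) → S) → P) → S) → Q) → Q) → P) → P) → S) → R) → P) → ¬R): 1 > 0, so result = 0
(((((((((((((S → ¬S) → S) → P) → S) → Q) → Q) → P) → P) → S) → R) → P) → ¬R) → Q): 0 ≤ 0.14, so result = 1
((((((((((((((S → ¬S) → S) → P) → S) → Q) → Q) → P) → P) → S) → R) → P) → ¬R) → Q) → S): 1 > 0.11, so result = 0.11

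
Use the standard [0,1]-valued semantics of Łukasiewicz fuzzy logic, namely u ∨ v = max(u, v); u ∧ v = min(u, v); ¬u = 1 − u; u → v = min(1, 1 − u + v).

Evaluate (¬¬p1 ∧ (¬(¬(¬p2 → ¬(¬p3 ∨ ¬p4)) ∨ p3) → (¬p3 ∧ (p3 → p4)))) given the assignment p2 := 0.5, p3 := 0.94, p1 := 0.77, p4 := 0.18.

0.77

¬p1: Łukasiewicz ¬ gives 1 − 0.77 = 0.23
¬¬p1: Łukasiewicz ¬ gives 1 − 0.23 = 0.77
¬p2: Łukasiewicz ¬ gives 1 − 0.5 = 0.5
¬p3: Łukasiewicz ¬ gives 1 − 0.94 = 0.06
¬p4: Łukasiewicz ¬ gives 1 − 0.18 = 0.82
(¬p3 ∨ ¬p4) = max(0.06, 0.82) = 0.82
¬(¬p3 ∨ ¬p4): Łukasiewicz ¬ gives 1 − 0.82 = 0.18
(¬p2 → ¬(¬p3 ∨ ¬p4)): min(1, 1 − 0.5 + 0.18) = 0.68
¬(¬p2 → ¬(¬p3 ∨ ¬p4)): Łukasiewicz ¬ gives 1 − 0.68 = 0.32
(¬(¬p2 → ¬(¬p3 ∨ ¬p4)) ∨ p3) = max(0.32, 0.94) = 0.94
¬(¬(¬p2 → ¬(¬p3 ∨ ¬p4)) ∨ p3): Łukasiewicz ¬ gives 1 − 0.94 = 0.06
¬p3: Łukasiewicz ¬ gives 1 − 0.94 = 0.06
(p3 → p4): min(1, 1 − 0.94 + 0.18) = 0.24
(¬p3 ∧ (p3 → p4)) = min(0.06, 0.24) = 0.06
(¬(¬(¬p2 → ¬(¬p3 ∨ ¬p4)) ∨ p3) → (¬p3 ∧ (p3 → p4))): min(1, 1 − 0.06 + 0.06) = 1
(¬¬p1 ∧ (¬(¬(¬p2 → ¬(¬p3 ∨ ¬p4)) ∨ p3) → (¬p3 ∧ (p3 → p4)))) = min(0.77, 1) = 0.77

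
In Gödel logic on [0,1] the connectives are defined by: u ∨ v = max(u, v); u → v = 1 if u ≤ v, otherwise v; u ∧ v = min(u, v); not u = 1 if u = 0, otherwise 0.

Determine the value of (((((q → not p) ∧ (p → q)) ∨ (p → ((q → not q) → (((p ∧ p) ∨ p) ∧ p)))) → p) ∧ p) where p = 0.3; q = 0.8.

not p: Gödel ¬ of 0.3 = 0 (operand ≠ 0)
(q → not p): 0.8 > 0, so result = 0
(p → q): 0.3 ≤ 0.8, so result = 1
((q → not p) ∧ (p → q)) = min(0, 1) = 0
not q: Gödel ¬ of 0.8 = 0 (operand ≠ 0)
(q → not q): 0.8 > 0, so result = 0
(p ∧ p) = min(0.3, 0.3) = 0.3
((p ∧ p) ∨ p) = max(0.3, 0.3) = 0.3
(((p ∧ p) ∨ p) ∧ p) = min(0.3, 0.3) = 0.3
((q → not q) → (((p ∧ p) ∨ p) ∧ p)): 0 ≤ 0.3, so result = 1
(p → ((q → not q) → (((p ∧ p) ∨ p) ∧ p))): 0.3 ≤ 1, so result = 1
(((q → not p) ∧ (p → q)) ∨ (p → ((q → not q) → (((p ∧ p) ∨ p) ∧ p)))) = max(0, 1) = 1
((((q → not p) ∧ (p → q)) ∨ (p → ((q → not q) → (((p ∧ p) ∨ p) ∧ p)))) → p): 1 > 0.3, so result = 0.3
(((((q → not p) ∧ (p → q)) ∨ (p → ((q → not q) → (((p ∧ p) ∨ p) ∧ p)))) → p) ∧ p) = min(0.3, 0.3) = 0.3

0.30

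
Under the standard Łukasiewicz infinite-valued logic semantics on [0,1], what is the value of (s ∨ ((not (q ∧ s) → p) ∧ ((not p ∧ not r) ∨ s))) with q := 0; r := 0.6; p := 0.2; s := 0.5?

0.50

(q ∧ s) = min(0, 0.5) = 0
not (q ∧ s): Łukasiewicz ¬ gives 1 − 0 = 1
(not (q ∧ s) → p): min(1, 1 − 1 + 0.2) = 0.2
not p: Łukasiewicz ¬ gives 1 − 0.2 = 0.8
not r: Łukasiewicz ¬ gives 1 − 0.6 = 0.4
(not p ∧ not r) = min(0.8, 0.4) = 0.4
((not p ∧ not r) ∨ s) = max(0.4, 0.5) = 0.5
((not (q ∧ s) → p) ∧ ((not p ∧ not r) ∨ s)) = min(0.2, 0.5) = 0.2
(s ∨ ((not (q ∧ s) → p) ∧ ((not p ∧ not r) ∨ s))) = max(0.5, 0.2) = 0.5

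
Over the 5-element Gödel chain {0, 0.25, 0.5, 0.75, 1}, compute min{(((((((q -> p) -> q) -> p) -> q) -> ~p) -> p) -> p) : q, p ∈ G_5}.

The minimum is attained at q = 0.25, p = 0.25:
  (q -> p): 0.25 ≤ 0.25, so result = 1
  ((q -> p) -> q): 1 > 0.25, so result = 0.25
  (((q -> p) -> q) -> p): 0.25 ≤ 0.25, so result = 1
  ((((q -> p) -> q) -> p) -> q): 1 > 0.25, so result = 0.25
  ~p: Gödel ¬ of 0.25 = 0 (operand ≠ 0)
  (((((q -> p) -> q) -> p) -> q) -> ~p): 0.25 > 0, so result = 0
  ((((((q -> p) -> q) -> p) -> q) -> ~p) -> p): 0 ≤ 0.25, so result = 1
  (((((((q -> p) -> q) -> p) -> q) -> ~p) -> p) -> p): 1 > 0.25, so result = 0.25
Checking all 25 assignments confirms none give a value below 0.25.

0.25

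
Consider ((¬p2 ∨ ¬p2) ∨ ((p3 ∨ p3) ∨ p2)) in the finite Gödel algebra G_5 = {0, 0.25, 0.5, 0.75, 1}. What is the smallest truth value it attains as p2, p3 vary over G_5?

The minimum is attained at p2 = 0.25, p3 = 0:
  ¬p2: Gödel ¬ of 0.25 = 0 (operand ≠ 0)
  ¬p2: Gödel ¬ of 0.25 = 0 (operand ≠ 0)
  (¬p2 ∨ ¬p2) = max(0, 0) = 0
  (p3 ∨ p3) = max(0, 0) = 0
  ((p3 ∨ p3) ∨ p2) = max(0, 0.25) = 0.25
  ((¬p2 ∨ ¬p2) ∨ ((p3 ∨ p3) ∨ p2)) = max(0, 0.25) = 0.25
Checking all 25 assignments confirms none give a value below 0.25.

0.25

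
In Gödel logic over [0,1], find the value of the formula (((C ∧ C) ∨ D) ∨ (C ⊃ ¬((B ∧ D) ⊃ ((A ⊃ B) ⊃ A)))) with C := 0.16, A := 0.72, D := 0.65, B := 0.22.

0.65

(C ∧ C) = min(0.16, 0.16) = 0.16
((C ∧ C) ∨ D) = max(0.16, 0.65) = 0.65
(B ∧ D) = min(0.22, 0.65) = 0.22
(A ⊃ B): 0.72 > 0.22, so result = 0.22
((A ⊃ B) ⊃ A): 0.22 ≤ 0.72, so result = 1
((B ∧ D) ⊃ ((A ⊃ B) ⊃ A)): 0.22 ≤ 1, so result = 1
¬((B ∧ D) ⊃ ((A ⊃ B) ⊃ A)): Gödel ¬ of 1 = 0 (operand ≠ 0)
(C ⊃ ¬((B ∧ D) ⊃ ((A ⊃ B) ⊃ A))): 0.16 > 0, so result = 0
(((C ∧ C) ∨ D) ∨ (C ⊃ ¬((B ∧ D) ⊃ ((A ⊃ B) ⊃ A)))) = max(0.65, 0) = 0.65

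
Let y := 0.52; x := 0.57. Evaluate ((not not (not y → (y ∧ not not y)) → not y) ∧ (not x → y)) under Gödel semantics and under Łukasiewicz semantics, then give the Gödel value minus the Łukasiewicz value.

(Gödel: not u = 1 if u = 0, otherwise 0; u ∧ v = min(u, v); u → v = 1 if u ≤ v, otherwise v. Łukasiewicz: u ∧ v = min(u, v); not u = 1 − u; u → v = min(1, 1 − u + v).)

-0.48

Gödel evaluation:
  not y: Gödel ¬ of 0.52 = 0 (operand ≠ 0)
  not y: Gödel ¬ of 0.52 = 0 (operand ≠ 0)
  not not y: Gödel ¬ of 0 = 1 (operand is 0)
  (y ∧ not not y) = min(0.52, 1) = 0.52
  (not y → (y ∧ not not y)): 0 ≤ 0.52, so result = 1
  not (not y → (y ∧ not not y)): Gödel ¬ of 1 = 0 (operand ≠ 0)
  not not (not y → (y ∧ not not y)): Gödel ¬ of 0 = 1 (operand is 0)
  not y: Gödel ¬ of 0.52 = 0 (operand ≠ 0)
  (not not (not y → (y ∧ not not y)) → not y): 1 > 0, so result = 0
  not x: Gödel ¬ of 0.57 = 0 (operand ≠ 0)
  (not x → y): 0 ≤ 0.52, so result = 1
  ((not not (not y → (y ∧ not not y)) → not y) ∧ (not x → y)) = min(0, 1) = 0
  Gödel value = 0
Łukasiewicz evaluation:
  not y: Łukasiewicz ¬ gives 1 − 0.52 = 0.48
  not y: Łukasiewicz ¬ gives 1 − 0.52 = 0.48
  not not y: Łukasiewicz ¬ gives 1 − 0.48 = 0.52
  (y ∧ not not y) = min(0.52, 0.52) = 0.52
  (not y → (y ∧ not not y)): min(1, 1 − 0.48 + 0.52) = 1
  not (not y → (y ∧ not not y)): Łukasiewicz ¬ gives 1 − 1 = 0
  not not (not y → (y ∧ not not y)): Łukasiewicz ¬ gives 1 − 0 = 1
  not y: Łukasiewicz ¬ gives 1 − 0.52 = 0.48
  (not not (not y → (y ∧ not not y)) → not y): min(1, 1 − 1 + 0.48) = 0.48
  not x: Łukasiewicz ¬ gives 1 − 0.57 = 0.43
  (not x → y): min(1, 1 − 0.43 + 0.52) = 1
  ((not not (not y → (y ∧ not not y)) → not y) ∧ (not x → y)) = min(0.48, 1) = 0.48
  Łukasiewicz value = 0.48
Difference: 0 − 0.48 = -0.48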